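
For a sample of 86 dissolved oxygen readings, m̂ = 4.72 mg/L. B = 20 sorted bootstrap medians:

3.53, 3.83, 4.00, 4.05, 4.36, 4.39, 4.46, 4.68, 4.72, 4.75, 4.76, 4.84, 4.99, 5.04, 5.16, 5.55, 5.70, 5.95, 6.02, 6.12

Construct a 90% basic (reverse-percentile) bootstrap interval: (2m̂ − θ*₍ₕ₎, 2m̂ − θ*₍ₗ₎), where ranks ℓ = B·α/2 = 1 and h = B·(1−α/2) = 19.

Percentile endpoints at ranks 1 and 19: θ*₍1₎ = 3.53, θ*₍19₎ = 6.02.
Basic interval reflects these around m̂:
  lower = 2 × 4.72 − 6.02 = 3.42
  upper = 2 × 4.72 − 3.53 = 5.91

(3.42, 5.91)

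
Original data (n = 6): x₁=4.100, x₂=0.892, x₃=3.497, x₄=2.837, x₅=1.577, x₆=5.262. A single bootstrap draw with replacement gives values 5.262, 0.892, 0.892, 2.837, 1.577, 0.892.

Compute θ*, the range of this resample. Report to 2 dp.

θ* = 4.37

Range = 5.262 − 0.892 = 4.37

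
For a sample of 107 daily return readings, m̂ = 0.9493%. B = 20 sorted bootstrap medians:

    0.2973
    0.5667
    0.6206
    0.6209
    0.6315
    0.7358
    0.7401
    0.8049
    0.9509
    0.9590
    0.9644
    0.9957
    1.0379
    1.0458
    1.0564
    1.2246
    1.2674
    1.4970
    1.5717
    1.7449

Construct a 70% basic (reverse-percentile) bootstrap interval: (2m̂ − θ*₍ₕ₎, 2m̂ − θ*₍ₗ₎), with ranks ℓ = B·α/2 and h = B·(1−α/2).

Percentile endpoints at ranks 3 and 17: θ*₍3₎ = 0.6206, θ*₍17₎ = 1.2674.
Basic interval reflects these around m̂:
  lower = 2 × 0.9493 − 1.2674 = 0.6312
  upper = 2 × 0.9493 − 0.6206 = 1.2780

(0.6312, 1.2780)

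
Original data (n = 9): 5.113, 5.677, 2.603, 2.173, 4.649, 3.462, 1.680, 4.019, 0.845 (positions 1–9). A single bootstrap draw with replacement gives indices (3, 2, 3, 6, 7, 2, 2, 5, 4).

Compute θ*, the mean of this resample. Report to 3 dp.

θ* = 3.800

Resample values: 2.603, 5.677, 2.603, 3.462, 1.680, 5.677, 5.677, 4.649, 2.173.
Mean = (2.603 + 5.677 + 2.603 + 3.462 + 1.680 + 5.677 + 5.677 + 4.649 + 2.173) / 9 = 34.2010 / 9 = 3.800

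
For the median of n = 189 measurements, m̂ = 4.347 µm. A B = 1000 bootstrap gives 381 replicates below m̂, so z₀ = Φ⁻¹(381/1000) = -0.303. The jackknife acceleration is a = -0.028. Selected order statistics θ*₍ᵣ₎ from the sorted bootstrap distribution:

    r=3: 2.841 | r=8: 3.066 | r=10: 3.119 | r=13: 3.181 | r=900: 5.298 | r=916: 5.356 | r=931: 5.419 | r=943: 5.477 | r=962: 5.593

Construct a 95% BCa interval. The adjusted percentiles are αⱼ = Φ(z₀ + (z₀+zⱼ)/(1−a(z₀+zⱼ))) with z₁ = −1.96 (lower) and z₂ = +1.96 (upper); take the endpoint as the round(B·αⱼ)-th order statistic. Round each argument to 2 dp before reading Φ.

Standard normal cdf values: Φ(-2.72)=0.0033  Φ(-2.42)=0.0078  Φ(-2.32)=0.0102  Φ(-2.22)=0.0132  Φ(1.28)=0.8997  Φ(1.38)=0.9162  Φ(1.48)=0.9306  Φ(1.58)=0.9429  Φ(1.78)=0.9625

Lower: z₀ + z₁ = -0.303 + (-1.960) = -2.263; 1 − a(z₀+z₁) = 1 − (-0.028)(-2.263) = 0.9366; argument = -0.303 + (-2.263)/0.9366 = -2.7191 → -2.72.
α₁ = Φ(-2.72) = 0.0033; rank = round(1000 × 0.0033) = 3; θ*₍3₎ = 2.841.
Upper: z₀ + z₂ = 1.657; 1 − a(z₀+z₂) = 1.0464; argument = 1.2805 → 1.28; α₂ = 0.8997; rank = 900; θ*₍900₎ = 5.298.

(2.841, 5.298)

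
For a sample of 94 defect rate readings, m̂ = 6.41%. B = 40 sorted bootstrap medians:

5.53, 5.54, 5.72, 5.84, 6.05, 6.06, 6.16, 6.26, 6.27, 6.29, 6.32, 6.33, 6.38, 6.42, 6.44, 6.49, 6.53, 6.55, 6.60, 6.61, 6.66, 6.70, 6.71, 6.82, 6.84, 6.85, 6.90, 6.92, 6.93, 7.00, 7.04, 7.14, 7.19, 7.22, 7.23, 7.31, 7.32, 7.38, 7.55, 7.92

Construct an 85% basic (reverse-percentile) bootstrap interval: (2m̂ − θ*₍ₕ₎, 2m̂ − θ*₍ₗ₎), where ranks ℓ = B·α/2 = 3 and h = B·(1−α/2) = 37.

(5.50, 7.10)

Percentile endpoints at ranks 3 and 37: θ*₍3₎ = 5.72, θ*₍37₎ = 7.32.
Basic interval reflects these around m̂:
  lower = 2 × 6.41 − 7.32 = 5.50
  upper = 2 × 6.41 − 5.72 = 7.10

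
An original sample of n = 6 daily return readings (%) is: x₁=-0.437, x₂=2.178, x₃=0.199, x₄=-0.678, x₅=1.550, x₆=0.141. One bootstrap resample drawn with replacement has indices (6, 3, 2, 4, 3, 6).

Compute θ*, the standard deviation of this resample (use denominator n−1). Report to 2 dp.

θ* = 0.95

Resample values: 0.141, 0.199, 2.178, -0.678, 0.199, 0.141.
Mean = 0.3633; sum of squared deviations = 4.5303
s² = 4.5303 / 5 = 0.9061
s = √0.9061 = 0.95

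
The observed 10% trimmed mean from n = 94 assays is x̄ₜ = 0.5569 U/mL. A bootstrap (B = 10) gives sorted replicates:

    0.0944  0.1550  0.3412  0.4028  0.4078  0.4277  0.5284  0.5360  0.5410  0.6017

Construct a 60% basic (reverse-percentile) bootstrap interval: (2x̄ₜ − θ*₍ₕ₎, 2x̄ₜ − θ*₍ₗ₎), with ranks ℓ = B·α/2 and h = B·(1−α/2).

Percentile endpoints at ranks 2 and 8: θ*₍2₎ = 0.1550, θ*₍8₎ = 0.5360.
Basic interval reflects these around x̄ₜ:
  lower = 2 × 0.5569 − 0.5360 = 0.5778
  upper = 2 × 0.5569 − 0.1550 = 0.9588

(0.5778, 0.9588)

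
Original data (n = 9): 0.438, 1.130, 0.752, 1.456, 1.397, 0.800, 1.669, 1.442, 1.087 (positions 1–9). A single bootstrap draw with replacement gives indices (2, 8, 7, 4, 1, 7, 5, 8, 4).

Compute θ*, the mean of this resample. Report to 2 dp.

Resample values: 1.130, 1.442, 1.669, 1.456, 0.438, 1.669, 1.397, 1.442, 1.456.
Mean = (1.130 + 1.442 + 1.669 + 1.456 + 0.438 + 1.669 + 1.397 + 1.442 + 1.456) / 9 = 12.0990 / 9 = 1.34

θ* = 1.34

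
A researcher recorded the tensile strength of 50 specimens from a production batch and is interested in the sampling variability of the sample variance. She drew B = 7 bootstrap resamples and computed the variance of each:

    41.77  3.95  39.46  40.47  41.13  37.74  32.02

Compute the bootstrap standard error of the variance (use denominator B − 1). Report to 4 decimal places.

SE* = 13.5615

Bootstrap SE is the standard deviation of the 7 replicate variances.
Mean of replicates: (41.77 + 3.95 + 39.46 + 40.47 + 41.13 + 37.74 + 32.02) / 7 = 236.54000 / 7 = 33.79143
Sum of squared deviations: (+7.97857)² + (−29.84143)² + (+5.66857)² + (+6.67857)² + (+7.33857)² + (+3.94857)² + (−1.77143)² = 1103.48829
Variance = 1103.48829 / 6 = 183.91471
SE* = √183.91471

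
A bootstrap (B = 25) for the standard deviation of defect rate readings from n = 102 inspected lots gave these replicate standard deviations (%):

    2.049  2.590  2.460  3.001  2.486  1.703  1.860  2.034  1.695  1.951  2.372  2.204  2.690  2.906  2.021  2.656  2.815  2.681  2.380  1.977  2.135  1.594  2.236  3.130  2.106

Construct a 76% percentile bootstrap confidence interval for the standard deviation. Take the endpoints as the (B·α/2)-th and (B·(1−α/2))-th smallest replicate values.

(1.703, 2.815)

Sorted replicates: 1.594, 1.695, 1.703, 1.860, 1.951, 1.977, 2.021, 2.034, 2.049, 2.106, 2.135, 2.204, 2.236, 2.372, 2.380, 2.460, 2.486, 2.590, 2.656, 2.681, 2.690, 2.815, 2.906, 3.001, 3.130
α = 0.24; lower rank = 25 × 0.120 = 3; upper rank = 25 × 0.880 = 22.
The 3rd smallest replicate is 1.703; the 22nd is 2.815.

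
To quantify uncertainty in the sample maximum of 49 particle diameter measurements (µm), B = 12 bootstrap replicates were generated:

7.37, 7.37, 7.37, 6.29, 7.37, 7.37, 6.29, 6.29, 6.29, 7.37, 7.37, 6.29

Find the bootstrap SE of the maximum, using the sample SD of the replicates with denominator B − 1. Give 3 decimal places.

Bootstrap SE is the standard deviation of the 12 replicate maximums.
Mean of replicates: (7.37 + 7.37 + 7.37 + 6.29 + 7.37 + 7.37 + 6.29 + 6.29 + 6.29 + 7.37 + 7.37 + 6.29) / 12 = 83.0400 / 12 = 6.9200
Sum of squared deviations: (+0.4500)² + (+0.4500)² + (+0.4500)² + (−0.6300)² + (+0.4500)² + (+0.4500)² + (−0.6300)² + (−0.6300)² + (−0.6300)² + (+0.4500)² + (+0.4500)² + (−0.6300)² = 3.4020
Variance = 3.4020 / 11 = 0.3093
SE* = √0.3093

SE* = 0.556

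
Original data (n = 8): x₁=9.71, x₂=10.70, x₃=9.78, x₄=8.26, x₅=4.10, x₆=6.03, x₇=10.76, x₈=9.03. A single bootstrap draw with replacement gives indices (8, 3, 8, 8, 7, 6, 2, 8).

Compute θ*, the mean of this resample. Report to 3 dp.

θ* = 9.174

Resample values: 9.03, 9.78, 9.03, 9.03, 10.76, 6.03, 10.70, 9.03.
Mean = (9.03 + 9.78 + 9.03 + 9.03 + 10.76 + 6.03 + 10.70 + 9.03) / 8 = 73.390 / 8 = 9.174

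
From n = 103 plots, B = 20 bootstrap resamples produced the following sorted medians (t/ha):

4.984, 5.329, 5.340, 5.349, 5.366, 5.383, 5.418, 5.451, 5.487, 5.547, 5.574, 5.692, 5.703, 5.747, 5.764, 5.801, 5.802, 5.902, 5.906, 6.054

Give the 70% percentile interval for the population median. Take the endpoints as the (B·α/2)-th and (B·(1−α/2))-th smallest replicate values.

α = 0.30; lower rank = 20 × 0.150 = 3; upper rank = 20 × 0.850 = 17.
The 3rd smallest replicate is 5.340; the 17th is 5.802.

(5.340, 5.802)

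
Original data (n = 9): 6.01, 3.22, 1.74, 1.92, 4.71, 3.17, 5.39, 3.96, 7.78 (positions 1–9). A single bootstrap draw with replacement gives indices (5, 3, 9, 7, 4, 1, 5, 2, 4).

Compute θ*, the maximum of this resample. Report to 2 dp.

θ* = 7.78

Resample values: 4.71, 1.74, 7.78, 5.39, 1.92, 6.01, 4.71, 3.22, 1.92.
Maximum = 7.78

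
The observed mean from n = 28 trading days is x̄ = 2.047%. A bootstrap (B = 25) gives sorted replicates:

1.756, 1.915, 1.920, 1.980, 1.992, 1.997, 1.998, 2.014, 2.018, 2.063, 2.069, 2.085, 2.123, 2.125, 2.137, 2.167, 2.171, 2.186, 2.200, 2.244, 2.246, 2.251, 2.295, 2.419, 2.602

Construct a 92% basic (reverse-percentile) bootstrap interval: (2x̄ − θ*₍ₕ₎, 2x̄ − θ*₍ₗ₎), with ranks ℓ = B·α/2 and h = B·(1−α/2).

Percentile endpoints at ranks 1 and 24: θ*₍1₎ = 1.756, θ*₍24₎ = 2.419.
Basic interval reflects these around x̄:
  lower = 2 × 2.047 − 2.419 = 1.675
  upper = 2 × 2.047 − 1.756 = 2.338

(1.675, 2.338)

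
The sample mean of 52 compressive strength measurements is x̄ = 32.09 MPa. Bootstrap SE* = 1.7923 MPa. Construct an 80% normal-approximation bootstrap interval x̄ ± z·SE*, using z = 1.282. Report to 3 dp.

Margin = 1.282 × 1.7923 = 2.2977
Interval: 32.09 ± 2.2977

(29.792, 34.388)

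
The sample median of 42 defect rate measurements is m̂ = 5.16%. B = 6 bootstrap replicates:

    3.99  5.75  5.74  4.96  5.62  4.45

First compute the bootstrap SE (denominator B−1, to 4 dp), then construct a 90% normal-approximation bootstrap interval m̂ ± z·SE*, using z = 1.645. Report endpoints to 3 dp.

Mean of replicates = 5.0850; sum of squared deviations = 2.7753; SE* = √(2.7753/5) = 0.7450
Margin = 1.645 × 0.7450 = 1.2255
Interval: 5.16 ± 1.2255

(3.934, 6.386)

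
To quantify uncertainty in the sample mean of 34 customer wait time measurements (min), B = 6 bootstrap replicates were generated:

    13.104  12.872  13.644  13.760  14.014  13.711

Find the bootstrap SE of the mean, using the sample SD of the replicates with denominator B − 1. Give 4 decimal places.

Bootstrap SE is the standard deviation of the 6 replicate means.
Mean of replicates: (13.104 + 12.872 + 13.644 + 13.760 + 14.014 + 13.711) / 6 = 81.10500 / 6 = 13.51750
Sum of squared deviations: (−0.41350)² + (−0.64550)² + (+0.12650)² + (+0.24250)² + (+0.49650)² + (+0.19350)² = 0.94642
Variance = 0.94642 / 5 = 0.18928
SE* = √0.18928

SE* = 0.4351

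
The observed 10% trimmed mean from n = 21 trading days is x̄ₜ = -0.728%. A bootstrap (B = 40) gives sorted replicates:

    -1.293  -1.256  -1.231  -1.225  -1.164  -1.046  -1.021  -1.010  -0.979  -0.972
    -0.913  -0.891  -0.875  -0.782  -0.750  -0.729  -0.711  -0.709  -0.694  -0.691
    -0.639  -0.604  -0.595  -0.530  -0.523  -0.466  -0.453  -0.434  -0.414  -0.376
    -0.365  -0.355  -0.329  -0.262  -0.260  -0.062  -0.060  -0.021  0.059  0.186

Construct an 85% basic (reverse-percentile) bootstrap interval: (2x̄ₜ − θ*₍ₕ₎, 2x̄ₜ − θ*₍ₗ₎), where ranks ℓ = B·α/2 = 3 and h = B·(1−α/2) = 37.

(-1.396, -0.225)

Percentile endpoints at ranks 3 and 37: θ*₍3₎ = -1.231, θ*₍37₎ = -0.060.
Basic interval reflects these around x̄ₜ:
  lower = 2 × -0.728 − -0.060 = -1.396
  upper = 2 × -0.728 − -1.231 = -0.225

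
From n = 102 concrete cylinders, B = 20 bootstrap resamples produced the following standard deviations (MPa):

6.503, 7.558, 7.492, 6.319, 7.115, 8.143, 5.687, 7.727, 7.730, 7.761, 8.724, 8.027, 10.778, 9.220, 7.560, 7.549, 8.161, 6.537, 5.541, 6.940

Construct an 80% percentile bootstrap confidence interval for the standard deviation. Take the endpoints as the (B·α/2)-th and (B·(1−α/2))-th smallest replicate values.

Sorted replicates: 5.541, 5.687, 6.319, 6.503, 6.537, 6.940, 7.115, 7.492, 7.549, 7.558, 7.560, 7.727, 7.730, 7.761, 8.027, 8.143, 8.161, 8.724, 9.220, 10.778
α = 0.20; lower rank = 20 × 0.100 = 2; upper rank = 20 × 0.900 = 18.
The 2nd smallest replicate is 5.687; the 18th is 8.724.

(5.687, 8.724)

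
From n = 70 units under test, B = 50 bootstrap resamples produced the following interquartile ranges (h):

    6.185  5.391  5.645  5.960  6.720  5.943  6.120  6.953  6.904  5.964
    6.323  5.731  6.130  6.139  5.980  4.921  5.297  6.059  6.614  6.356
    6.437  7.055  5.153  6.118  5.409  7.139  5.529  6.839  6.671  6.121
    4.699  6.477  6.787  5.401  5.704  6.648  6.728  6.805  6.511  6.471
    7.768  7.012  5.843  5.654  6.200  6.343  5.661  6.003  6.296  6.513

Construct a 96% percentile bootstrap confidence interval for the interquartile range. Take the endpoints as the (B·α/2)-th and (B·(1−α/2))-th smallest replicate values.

(4.699, 7.139)

Sorted replicates: 4.699, 4.921, 5.153, 5.297, 5.391, 5.401, 5.409, 5.529, 5.645, 5.654, 5.661, 5.704, 5.731, 5.843, 5.943, 5.960, 5.964, 5.980, 6.003, 6.059, 6.118, 6.120, 6.121, 6.130, 6.139, 6.185, 6.200, 6.296, 6.323, 6.343, 6.356, 6.437, 6.471, 6.477, 6.511, 6.513, 6.614, 6.648, 6.671, 6.720, 6.728, 6.787, 6.805, 6.839, 6.904, 6.953, 7.012, 7.055, 7.139, 7.768
α = 0.04; lower rank = 50 × 0.020 = 1; upper rank = 50 × 0.980 = 49.
The 1st smallest replicate is 4.699; the 49th is 7.139.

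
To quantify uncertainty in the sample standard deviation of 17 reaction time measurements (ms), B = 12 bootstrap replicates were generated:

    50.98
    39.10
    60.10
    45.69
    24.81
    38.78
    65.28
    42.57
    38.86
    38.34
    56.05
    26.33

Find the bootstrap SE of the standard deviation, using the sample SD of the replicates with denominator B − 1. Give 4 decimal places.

Bootstrap SE is the standard deviation of the 12 replicate standard deviations.
Mean of replicates: (50.98 + 39.10 + 60.10 + 45.69 + 24.81 + 38.78 + 65.28 + 42.57 + 38.86 + 38.34 + 56.05 + 26.33) / 12 = 526.89000 / 12 = 43.90750
Sum of squared deviations: (+7.07250)² + (−4.80750)² + (+16.19250)² + (+1.78250)² + (−19.09750)² + (−5.12750)² + (+21.37250)² + (−1.33750)² + (−5.04750)² + (−5.56750)² + (+12.14250)² + (−17.57750)² = 1700.96823
Variance = 1700.96823 / 11 = 154.63348
SE* = √154.63348

SE* = 12.4352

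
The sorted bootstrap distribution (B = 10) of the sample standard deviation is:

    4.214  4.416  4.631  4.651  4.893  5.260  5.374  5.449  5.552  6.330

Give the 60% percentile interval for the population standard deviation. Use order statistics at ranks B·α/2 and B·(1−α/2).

(4.416, 5.449)

α = 0.40; lower rank = 10 × 0.200 = 2; upper rank = 10 × 0.800 = 8.
The 2nd smallest replicate is 4.416; the 8th is 5.449.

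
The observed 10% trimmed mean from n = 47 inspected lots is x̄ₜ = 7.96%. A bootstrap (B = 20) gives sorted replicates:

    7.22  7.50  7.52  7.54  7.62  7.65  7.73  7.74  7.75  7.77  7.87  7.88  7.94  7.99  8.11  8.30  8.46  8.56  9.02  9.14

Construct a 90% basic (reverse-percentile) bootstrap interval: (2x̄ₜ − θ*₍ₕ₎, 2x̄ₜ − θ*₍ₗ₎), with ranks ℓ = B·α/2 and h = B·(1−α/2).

Percentile endpoints at ranks 1 and 19: θ*₍1₎ = 7.22, θ*₍19₎ = 9.02.
Basic interval reflects these around x̄ₜ:
  lower = 2 × 7.96 − 9.02 = 6.90
  upper = 2 × 7.96 − 7.22 = 8.70

(6.90, 8.70)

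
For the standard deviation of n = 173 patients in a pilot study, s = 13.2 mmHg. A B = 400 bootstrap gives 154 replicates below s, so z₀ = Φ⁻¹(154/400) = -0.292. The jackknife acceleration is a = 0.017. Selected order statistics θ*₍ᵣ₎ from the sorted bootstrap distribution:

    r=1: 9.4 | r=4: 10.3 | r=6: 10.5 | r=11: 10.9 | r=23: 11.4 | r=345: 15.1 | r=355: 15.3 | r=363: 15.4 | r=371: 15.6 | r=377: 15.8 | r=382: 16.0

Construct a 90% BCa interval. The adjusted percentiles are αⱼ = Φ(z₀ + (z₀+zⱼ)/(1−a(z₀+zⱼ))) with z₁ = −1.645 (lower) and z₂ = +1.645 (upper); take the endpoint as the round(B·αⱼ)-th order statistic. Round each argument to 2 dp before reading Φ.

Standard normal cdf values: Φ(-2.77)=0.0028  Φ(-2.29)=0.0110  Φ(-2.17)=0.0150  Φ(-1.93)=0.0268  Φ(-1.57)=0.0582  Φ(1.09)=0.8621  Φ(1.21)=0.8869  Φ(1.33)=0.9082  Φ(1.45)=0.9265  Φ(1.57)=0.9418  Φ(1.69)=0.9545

Lower: z₀ + z₁ = -0.292 + (-1.645) = -1.937; 1 − a(z₀+z₁) = 1 − (0.017)(-1.937) = 1.0329; argument = -0.292 + (-1.937)/1.0329 = -2.1672 → -2.17.
α₁ = Φ(-2.17) = 0.0150; rank = round(400 × 0.0150) = 6; θ*₍6₎ = 10.5.
Upper: z₀ + z₂ = 1.353; 1 − a(z₀+z₂) = 0.9770; argument = 1.0929 → 1.09; α₂ = 0.8621; rank = 345; θ*₍345₎ = 15.1.

(10.5, 15.1)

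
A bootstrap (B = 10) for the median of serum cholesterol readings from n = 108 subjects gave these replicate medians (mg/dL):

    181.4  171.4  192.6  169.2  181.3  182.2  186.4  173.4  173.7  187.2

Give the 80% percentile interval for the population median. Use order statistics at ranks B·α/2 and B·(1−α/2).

(169.2, 187.2)

Sorted replicates: 169.2, 171.4, 173.4, 173.7, 181.3, 181.4, 182.2, 186.4, 187.2, 192.6
α = 0.20; lower rank = 10 × 0.100 = 1; upper rank = 10 × 0.900 = 9.
The 1st smallest replicate is 169.2; the 9th is 187.2.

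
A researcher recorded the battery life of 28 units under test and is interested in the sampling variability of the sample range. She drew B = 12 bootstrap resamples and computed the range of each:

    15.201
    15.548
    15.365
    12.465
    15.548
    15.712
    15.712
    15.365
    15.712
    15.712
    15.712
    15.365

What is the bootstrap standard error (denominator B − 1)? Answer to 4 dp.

SE* = 0.9060

Bootstrap SE is the standard deviation of the 12 replicate ranges.
Mean of replicates: (15.201 + 15.548 + 15.365 + 12.465 + 15.548 + 15.712 + 15.712 + 15.365 + 15.712 + 15.712 + 15.712 + 15.365) / 12 = 183.41700 / 12 = 15.28475
Sum of squared deviations: (−0.08375)² + (+0.26325)² + (+0.08025)² + (−2.81975)² + (+0.26325)² + (+0.42725)² + (+0.42725)² + (+0.08025)² + (+0.42725)² + (+0.42725)² + (+0.42725)² + (+0.08025)² = 9.02864
Variance = 9.02864 / 11 = 0.82079
SE* = √0.82079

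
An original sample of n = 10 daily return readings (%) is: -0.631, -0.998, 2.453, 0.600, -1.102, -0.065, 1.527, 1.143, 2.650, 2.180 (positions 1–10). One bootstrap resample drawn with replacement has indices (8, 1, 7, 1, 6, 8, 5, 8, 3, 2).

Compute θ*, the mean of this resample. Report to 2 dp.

θ* = 0.40

Resample values: 1.143, -0.631, 1.527, -0.631, -0.065, 1.143, -1.102, 1.143, 2.453, -0.998.
Mean = (1.143 + (-0.631) + 1.527 + (-0.631) + (-0.065) + 1.143 + (-1.102) + 1.143 + 2.453 + (-0.998)) / 10 = 3.9820 / 10 = 0.40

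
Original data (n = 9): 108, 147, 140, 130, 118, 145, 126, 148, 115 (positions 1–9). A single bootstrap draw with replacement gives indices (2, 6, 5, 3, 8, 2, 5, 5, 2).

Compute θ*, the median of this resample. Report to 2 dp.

Resample values: 147, 145, 118, 140, 148, 147, 118, 118, 147.
Sorted: 118, 118, 118, 140, 145, 147, 147, 147, 148
Median = middle value = 145.00

θ* = 145.00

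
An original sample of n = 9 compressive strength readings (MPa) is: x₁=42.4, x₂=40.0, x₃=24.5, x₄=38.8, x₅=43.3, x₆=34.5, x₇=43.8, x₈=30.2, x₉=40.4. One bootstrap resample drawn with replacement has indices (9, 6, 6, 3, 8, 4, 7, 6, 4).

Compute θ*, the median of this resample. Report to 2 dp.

θ* = 34.50

Resample values: 40.4, 34.5, 34.5, 24.5, 30.2, 38.8, 43.8, 34.5, 38.8.
Sorted: 24.5, 30.2, 34.5, 34.5, 34.5, 38.8, 38.8, 40.4, 43.8
Median = middle value = 34.50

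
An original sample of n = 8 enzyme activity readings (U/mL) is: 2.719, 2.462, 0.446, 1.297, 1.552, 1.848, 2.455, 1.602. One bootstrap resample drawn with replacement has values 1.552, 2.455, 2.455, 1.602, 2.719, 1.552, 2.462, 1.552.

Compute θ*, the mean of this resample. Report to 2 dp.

θ* = 2.04

Mean = (1.552 + 2.455 + 2.455 + 1.602 + 2.719 + 1.552 + 2.462 + 1.552) / 8 = 16.3490 / 8 = 2.04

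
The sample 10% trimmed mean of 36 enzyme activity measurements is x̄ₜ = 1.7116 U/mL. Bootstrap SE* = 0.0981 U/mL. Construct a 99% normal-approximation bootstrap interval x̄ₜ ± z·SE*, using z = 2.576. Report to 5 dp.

Margin = 2.576 × 0.0981 = 0.252706
Interval: 1.7116 ± 0.252706

(1.45889, 1.96431)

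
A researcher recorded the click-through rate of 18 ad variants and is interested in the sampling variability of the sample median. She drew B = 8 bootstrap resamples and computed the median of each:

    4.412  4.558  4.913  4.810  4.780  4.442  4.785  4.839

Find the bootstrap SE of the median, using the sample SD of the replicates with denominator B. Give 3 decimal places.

Bootstrap SE is the standard deviation of the 8 replicate medians.
Mean of replicates: (4.412 + 4.558 + 4.913 + 4.810 + 4.780 + 4.442 + 4.785 + 4.839) / 8 = 37.5390 / 8 = 4.6924
Sum of squared deviations: (−0.2804)² + (−0.1344)² + (+0.2206)² + (+0.1176)² + (+0.0876)² + (−0.2504)² + (+0.0926)² + (+0.1466)² = 0.2596
Variance = 0.2596 / 8 = 0.0325
SE* = √0.0325

SE* = 0.180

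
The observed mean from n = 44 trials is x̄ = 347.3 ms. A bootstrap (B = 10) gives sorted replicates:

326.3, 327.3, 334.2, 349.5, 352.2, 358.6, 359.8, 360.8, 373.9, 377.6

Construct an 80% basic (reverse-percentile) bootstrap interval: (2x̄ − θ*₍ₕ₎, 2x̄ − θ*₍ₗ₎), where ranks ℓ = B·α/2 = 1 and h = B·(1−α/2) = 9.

(320.7, 368.3)

Percentile endpoints at ranks 1 and 9: θ*₍1₎ = 326.3, θ*₍9₎ = 373.9.
Basic interval reflects these around x̄:
  lower = 2 × 347.3 − 373.9 = 320.7
  upper = 2 × 347.3 − 326.3 = 368.3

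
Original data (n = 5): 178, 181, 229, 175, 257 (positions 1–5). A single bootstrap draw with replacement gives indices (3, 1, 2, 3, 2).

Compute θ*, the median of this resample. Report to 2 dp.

θ* = 181.00

Resample values: 229, 178, 181, 229, 181.
Sorted: 178, 181, 181, 229, 229
Median = middle value = 181.00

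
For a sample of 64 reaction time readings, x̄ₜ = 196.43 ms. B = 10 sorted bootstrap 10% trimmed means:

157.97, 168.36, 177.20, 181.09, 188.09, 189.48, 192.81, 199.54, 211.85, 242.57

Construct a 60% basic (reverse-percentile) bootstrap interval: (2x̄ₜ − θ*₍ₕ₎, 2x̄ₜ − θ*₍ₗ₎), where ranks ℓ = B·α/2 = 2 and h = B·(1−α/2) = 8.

(193.32, 224.50)

Percentile endpoints at ranks 2 and 8: θ*₍2₎ = 168.36, θ*₍8₎ = 199.54.
Basic interval reflects these around x̄ₜ:
  lower = 2 × 196.43 − 199.54 = 193.32
  upper = 2 × 196.43 − 168.36 = 224.50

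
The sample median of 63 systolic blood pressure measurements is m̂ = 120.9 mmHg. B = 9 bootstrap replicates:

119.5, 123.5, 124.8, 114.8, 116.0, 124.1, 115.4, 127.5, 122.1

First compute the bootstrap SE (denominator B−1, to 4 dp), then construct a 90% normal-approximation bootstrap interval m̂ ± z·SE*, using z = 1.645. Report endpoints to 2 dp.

Mean of replicates = 120.8556; sum of squared deviations = 170.6222; SE* = √(170.6222/8) = 4.6182
Margin = 1.645 × 4.6182 = 7.597
Interval: 120.9 ± 7.597

(113.30, 128.50)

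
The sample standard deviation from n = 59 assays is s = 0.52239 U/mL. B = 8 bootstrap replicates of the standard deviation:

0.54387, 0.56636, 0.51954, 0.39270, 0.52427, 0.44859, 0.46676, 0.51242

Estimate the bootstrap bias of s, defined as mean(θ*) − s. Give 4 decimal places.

bias = −0.0256

mean(θ*) = (0.54387 + 0.56636 + 0.51954 + 0.39270 + 0.52427 + 0.44859 + 0.46676 + 0.51242) / 8 = 0.49681
bias = 0.49681 − 0.52239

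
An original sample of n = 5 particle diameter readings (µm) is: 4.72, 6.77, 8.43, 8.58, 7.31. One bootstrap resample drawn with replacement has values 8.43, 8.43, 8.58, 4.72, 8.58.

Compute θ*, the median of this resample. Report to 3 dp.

Sorted: 4.72, 8.43, 8.43, 8.58, 8.58
Median = middle value = 8.430

θ* = 8.430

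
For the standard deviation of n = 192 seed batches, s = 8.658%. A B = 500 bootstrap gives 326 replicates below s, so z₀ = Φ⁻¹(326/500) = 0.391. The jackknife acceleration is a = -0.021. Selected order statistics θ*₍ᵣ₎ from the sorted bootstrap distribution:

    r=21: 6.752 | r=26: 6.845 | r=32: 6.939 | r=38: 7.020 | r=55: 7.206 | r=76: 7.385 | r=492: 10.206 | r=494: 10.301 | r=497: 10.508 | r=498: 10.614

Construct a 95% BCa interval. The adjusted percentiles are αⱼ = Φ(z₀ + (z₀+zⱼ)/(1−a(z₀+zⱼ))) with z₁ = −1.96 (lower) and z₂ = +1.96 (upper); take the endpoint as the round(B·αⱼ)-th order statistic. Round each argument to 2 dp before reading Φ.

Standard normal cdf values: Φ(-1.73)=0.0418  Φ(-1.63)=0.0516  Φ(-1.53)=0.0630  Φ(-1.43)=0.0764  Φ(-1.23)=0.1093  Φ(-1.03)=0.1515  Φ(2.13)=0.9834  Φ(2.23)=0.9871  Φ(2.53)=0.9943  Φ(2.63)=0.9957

Lower: z₀ + z₁ = 0.391 + (-1.960) = -1.569; 1 − a(z₀+z₁) = 1 − (-0.021)(-1.569) = 0.9671; argument = 0.391 + (-1.569)/0.9671 = -1.2315 → -1.23.
α₁ = Φ(-1.23) = 0.1093; rank = round(500 × 0.1093) = 55; θ*₍55₎ = 7.206.
Upper: z₀ + z₂ = 2.351; 1 − a(z₀+z₂) = 1.0494; argument = 2.6314 → 2.63; α₂ = 0.9957; rank = 498; θ*₍498₎ = 10.614.

(7.206, 10.614)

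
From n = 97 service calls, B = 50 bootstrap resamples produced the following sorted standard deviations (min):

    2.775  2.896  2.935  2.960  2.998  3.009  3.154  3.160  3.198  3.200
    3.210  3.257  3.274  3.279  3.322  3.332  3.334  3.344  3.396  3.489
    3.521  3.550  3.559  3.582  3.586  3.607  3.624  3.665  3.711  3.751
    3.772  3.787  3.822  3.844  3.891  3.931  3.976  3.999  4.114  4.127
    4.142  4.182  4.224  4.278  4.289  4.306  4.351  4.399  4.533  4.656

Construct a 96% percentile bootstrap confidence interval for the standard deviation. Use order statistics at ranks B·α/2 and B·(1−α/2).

(2.775, 4.533)

α = 0.04; lower rank = 50 × 0.020 = 1; upper rank = 50 × 0.980 = 49.
The 1st smallest replicate is 2.775; the 49th is 4.533.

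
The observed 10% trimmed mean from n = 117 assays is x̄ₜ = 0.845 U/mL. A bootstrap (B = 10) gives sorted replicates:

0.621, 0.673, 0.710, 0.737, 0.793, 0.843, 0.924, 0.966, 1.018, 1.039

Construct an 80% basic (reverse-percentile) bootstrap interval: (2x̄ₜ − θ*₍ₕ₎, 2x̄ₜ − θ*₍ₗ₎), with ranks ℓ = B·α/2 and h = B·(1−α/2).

Percentile endpoints at ranks 1 and 9: θ*₍1₎ = 0.621, θ*₍9₎ = 1.018.
Basic interval reflects these around x̄ₜ:
  lower = 2 × 0.845 − 1.018 = 0.672
  upper = 2 × 0.845 − 0.621 = 1.069

(0.672, 1.069)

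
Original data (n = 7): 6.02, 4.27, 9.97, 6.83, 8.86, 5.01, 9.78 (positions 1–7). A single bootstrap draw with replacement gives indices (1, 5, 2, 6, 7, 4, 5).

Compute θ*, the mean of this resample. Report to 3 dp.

θ* = 7.090

Resample values: 6.02, 8.86, 4.27, 5.01, 9.78, 6.83, 8.86.
Mean = (6.02 + 8.86 + 4.27 + 5.01 + 9.78 + 6.83 + 8.86) / 7 = 49.630 / 7 = 7.090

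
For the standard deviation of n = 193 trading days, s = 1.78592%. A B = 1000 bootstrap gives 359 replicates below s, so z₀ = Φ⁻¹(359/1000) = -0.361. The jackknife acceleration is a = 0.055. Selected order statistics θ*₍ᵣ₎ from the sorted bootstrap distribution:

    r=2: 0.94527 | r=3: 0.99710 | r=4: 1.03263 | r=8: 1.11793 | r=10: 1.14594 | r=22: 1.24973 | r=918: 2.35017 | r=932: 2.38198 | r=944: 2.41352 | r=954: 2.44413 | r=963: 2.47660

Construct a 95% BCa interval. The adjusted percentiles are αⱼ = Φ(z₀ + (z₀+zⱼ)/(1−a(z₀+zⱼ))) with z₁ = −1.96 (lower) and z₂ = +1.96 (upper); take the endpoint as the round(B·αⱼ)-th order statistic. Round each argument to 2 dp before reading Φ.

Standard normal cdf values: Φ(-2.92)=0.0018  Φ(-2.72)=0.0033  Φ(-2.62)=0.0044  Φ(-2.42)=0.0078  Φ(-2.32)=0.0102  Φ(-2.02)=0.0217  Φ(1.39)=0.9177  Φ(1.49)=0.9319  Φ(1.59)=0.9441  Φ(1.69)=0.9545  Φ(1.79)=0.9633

(1.11793, 2.35017)

Lower: z₀ + z₁ = -0.361 + (-1.960) = -2.321; 1 − a(z₀+z₁) = 1 − (0.055)(-2.321) = 1.1277; argument = -0.361 + (-2.321)/1.1277 = -2.4193 → -2.42.
α₁ = Φ(-2.42) = 0.0078; rank = round(1000 × 0.0078) = 8; θ*₍8₎ = 1.11793.
Upper: z₀ + z₂ = 1.599; 1 − a(z₀+z₂) = 0.9121; argument = 1.3922 → 1.39; α₂ = 0.9177; rank = 918; θ*₍918₎ = 2.35017.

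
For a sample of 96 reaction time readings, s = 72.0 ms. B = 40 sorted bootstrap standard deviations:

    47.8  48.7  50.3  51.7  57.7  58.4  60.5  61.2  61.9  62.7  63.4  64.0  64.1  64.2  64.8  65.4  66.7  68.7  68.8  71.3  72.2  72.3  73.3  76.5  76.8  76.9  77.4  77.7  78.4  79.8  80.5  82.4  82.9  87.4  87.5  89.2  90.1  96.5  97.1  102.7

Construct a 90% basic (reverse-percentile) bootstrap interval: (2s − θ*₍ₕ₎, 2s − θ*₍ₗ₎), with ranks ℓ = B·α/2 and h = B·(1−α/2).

Percentile endpoints at ranks 2 and 38: θ*₍2₎ = 48.7, θ*₍38₎ = 96.5.
Basic interval reflects these around s:
  lower = 2 × 72.0 − 96.5 = 47.5
  upper = 2 × 72.0 − 48.7 = 95.3

(47.5, 95.3)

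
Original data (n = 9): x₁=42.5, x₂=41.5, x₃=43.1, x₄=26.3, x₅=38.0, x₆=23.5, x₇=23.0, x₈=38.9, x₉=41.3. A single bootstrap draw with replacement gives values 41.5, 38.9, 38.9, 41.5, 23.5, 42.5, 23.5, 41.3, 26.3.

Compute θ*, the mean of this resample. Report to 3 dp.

θ* = 35.322

Mean = (41.5 + 38.9 + 38.9 + 41.5 + 23.5 + 42.5 + 23.5 + 41.3 + 26.3) / 9 = 317.90 / 9 = 35.322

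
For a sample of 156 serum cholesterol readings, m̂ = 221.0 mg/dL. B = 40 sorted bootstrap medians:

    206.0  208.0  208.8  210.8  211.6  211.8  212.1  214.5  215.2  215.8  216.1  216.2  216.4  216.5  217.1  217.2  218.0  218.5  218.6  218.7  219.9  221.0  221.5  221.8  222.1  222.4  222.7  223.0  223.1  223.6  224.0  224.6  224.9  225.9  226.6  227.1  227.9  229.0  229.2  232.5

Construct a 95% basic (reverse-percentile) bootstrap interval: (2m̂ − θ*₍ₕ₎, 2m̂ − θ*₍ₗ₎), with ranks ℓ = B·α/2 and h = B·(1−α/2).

(212.8, 236.0)

Percentile endpoints at ranks 1 and 39: θ*₍1₎ = 206.0, θ*₍39₎ = 229.2.
Basic interval reflects these around m̂:
  lower = 2 × 221.0 − 229.2 = 212.8
  upper = 2 × 221.0 − 206.0 = 236.0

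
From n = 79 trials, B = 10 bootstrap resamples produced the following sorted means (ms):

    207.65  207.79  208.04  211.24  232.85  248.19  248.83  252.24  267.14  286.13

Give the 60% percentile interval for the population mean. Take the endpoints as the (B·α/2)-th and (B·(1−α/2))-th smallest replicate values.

α = 0.40; lower rank = 10 × 0.200 = 2; upper rank = 10 × 0.800 = 8.
The 2nd smallest replicate is 207.79; the 8th is 252.24.

(207.79, 252.24)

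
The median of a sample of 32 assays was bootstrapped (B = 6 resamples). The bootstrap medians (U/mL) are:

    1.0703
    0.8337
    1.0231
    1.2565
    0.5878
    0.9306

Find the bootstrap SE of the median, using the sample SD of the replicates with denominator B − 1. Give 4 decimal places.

SE* = 0.2275

Bootstrap SE is the standard deviation of the 6 replicate medians.
Mean of replicates: (1.0703 + 0.8337 + 1.0231 + 1.2565 + 0.5878 + 0.9306) / 6 = 5.70200 / 6 = 0.95033
Sum of squared deviations: (+0.11997)² + (−0.11663)² + (+0.07277)² + (+0.30617)² + (−0.36253)² + (−0.01973)² = 0.25885
Variance = 0.25885 / 5 = 0.05177
SE* = √0.05177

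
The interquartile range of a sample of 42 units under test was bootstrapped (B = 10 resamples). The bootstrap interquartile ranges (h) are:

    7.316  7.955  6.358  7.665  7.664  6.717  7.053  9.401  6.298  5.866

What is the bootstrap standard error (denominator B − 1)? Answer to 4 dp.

Bootstrap SE is the standard deviation of the 10 replicate interquartile ranges.
Mean of replicates: (7.316 + 7.955 + 6.358 + 7.665 + 7.664 + 6.717 + 7.053 + 9.401 + 6.298 + 5.866) / 10 = 72.29300 / 10 = 7.22930
Sum of squared deviations: (+0.08670)² + (+0.72570)² + (−0.87130)² + (+0.43570)² + (+0.43470)² + (−0.51230)² + (−0.17630)² + (+2.17170)² + (−0.93130)² + (−1.36330)² = 9.40784
Variance = 9.40784 / 9 = 1.04532
SE* = √1.04532

SE* = 1.0224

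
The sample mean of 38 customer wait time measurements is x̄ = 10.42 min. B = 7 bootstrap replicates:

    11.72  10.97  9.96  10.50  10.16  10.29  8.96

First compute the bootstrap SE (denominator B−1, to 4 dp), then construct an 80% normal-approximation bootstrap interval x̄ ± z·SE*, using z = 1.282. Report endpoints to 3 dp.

Mean of replicates = 10.3657; sum of squared deviations = 4.4060; SE* = √(4.4060/6) = 0.8569
Margin = 1.282 × 0.8569 = 1.0985
Interval: 10.42 ± 1.0985

(9.321, 11.519)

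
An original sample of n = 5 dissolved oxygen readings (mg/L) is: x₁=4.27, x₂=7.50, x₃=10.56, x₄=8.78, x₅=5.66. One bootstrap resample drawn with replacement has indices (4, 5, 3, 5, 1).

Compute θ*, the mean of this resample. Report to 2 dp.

θ* = 6.99

Resample values: 8.78, 5.66, 10.56, 5.66, 4.27.
Mean = (8.78 + 5.66 + 10.56 + 5.66 + 4.27) / 5 = 34.930 / 5 = 6.99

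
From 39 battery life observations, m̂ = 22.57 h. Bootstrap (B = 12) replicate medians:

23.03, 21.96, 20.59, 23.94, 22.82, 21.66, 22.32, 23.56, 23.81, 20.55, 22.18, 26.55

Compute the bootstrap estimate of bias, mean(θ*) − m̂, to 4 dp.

mean(θ*) = (23.03 + 21.96 + 20.59 + 23.94 + 22.82 + 21.66 + 22.32 + 23.56 + 23.81 + 20.55 + 22.18 + 26.55) / 12 = 22.74750
bias = 22.74750 − 22.57

bias = +0.1775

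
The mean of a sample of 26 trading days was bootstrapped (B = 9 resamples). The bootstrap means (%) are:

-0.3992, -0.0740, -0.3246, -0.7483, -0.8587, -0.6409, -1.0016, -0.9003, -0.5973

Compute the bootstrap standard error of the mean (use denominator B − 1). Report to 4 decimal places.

Bootstrap SE is the standard deviation of the 9 replicate means.
Mean of replicates: ((-0.3992) + (-0.0740) + (-0.3246) + (-0.7483) + (-0.8587) + (-0.6409) + (-1.0016) + (-0.9003) + (-0.5973)) / 9 = -5.54490 / 9 = -0.61610
Sum of squared deviations: (+0.21690)² + (+0.54210)² + (+0.29150)² + (−0.13220)² + (−0.24260)² + (−0.02480)² + (−0.38550)² + (−0.28420)² + (+0.01880)² = 0.73257
Variance = 0.73257 / 8 = 0.09157
SE* = √0.09157

SE* = 0.3026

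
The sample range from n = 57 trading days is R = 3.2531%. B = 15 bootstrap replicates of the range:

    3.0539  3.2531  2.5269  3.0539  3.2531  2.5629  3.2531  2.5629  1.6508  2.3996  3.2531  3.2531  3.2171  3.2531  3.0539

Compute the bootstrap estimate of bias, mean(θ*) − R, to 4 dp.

bias = −0.3464

mean(θ*) = (3.0539 + 3.2531 + 2.5269 + 3.0539 + 3.2531 + 2.5629 + 3.2531 + 2.5629 + 1.6508 + 2.3996 + 3.2531 + 3.2531 + 3.2171 + 3.2531 + 3.0539) / 15 = 2.90670
bias = 2.90670 − 3.2531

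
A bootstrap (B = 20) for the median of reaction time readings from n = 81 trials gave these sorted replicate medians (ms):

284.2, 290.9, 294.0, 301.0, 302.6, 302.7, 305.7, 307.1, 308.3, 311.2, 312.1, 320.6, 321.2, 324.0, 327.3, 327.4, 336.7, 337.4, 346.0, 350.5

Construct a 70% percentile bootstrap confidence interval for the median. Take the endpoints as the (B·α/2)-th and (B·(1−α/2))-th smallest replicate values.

α = 0.30; lower rank = 20 × 0.150 = 3; upper rank = 20 × 0.850 = 17.
The 3rd smallest replicate is 294.0; the 17th is 336.7.

(294.0, 336.7)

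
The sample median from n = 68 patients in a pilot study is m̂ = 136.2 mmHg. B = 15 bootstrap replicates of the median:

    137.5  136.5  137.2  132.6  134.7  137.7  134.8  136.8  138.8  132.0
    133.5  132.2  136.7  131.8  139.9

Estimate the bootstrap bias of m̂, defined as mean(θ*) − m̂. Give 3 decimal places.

mean(θ*) = (137.5 + 136.5 + 137.2 + 132.6 + 134.7 + 137.7 + 134.8 + 136.8 + 138.8 + 132.0 + 133.5 + 132.2 + 136.7 + 131.8 + 139.9) / 15 = 135.5133
bias = 135.5133 − 136.2

bias = −0.687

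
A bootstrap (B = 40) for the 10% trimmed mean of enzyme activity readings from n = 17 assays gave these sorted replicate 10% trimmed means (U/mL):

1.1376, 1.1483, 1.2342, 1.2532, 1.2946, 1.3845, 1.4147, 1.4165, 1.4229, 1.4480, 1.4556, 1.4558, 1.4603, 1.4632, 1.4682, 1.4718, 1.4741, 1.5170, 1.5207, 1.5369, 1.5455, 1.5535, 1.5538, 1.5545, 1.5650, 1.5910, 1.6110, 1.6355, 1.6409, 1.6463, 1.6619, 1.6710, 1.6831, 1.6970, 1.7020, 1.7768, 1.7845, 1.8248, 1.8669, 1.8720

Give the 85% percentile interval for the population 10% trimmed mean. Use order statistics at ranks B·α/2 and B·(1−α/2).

(1.2342, 1.7845)

α = 0.15; lower rank = 40 × 0.075 = 3; upper rank = 40 × 0.925 = 37.
The 3rd smallest replicate is 1.2342; the 37th is 1.7845.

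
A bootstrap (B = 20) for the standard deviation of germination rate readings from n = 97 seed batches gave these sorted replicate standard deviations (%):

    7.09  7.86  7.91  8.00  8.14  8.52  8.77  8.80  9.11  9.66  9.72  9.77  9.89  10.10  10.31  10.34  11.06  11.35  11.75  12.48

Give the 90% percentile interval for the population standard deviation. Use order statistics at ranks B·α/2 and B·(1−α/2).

(7.09, 11.75)

α = 0.10; lower rank = 20 × 0.050 = 1; upper rank = 20 × 0.950 = 19.
The 1st smallest replicate is 7.09; the 19th is 11.75.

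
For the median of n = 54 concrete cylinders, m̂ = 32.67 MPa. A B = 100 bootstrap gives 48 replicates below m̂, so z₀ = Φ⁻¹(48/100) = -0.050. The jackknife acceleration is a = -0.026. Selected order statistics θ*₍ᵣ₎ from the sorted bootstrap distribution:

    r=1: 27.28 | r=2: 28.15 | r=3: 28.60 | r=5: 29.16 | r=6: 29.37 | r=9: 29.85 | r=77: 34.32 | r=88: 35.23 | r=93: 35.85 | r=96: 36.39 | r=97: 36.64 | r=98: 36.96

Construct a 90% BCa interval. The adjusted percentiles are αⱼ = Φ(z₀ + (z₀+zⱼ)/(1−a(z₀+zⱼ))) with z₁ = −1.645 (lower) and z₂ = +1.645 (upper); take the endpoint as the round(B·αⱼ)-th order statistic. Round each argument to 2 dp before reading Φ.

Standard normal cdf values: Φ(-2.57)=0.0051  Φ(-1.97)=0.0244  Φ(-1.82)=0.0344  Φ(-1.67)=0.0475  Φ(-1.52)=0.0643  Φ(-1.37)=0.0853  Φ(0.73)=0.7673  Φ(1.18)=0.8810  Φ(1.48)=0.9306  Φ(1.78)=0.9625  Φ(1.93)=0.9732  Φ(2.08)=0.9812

Lower: z₀ + z₁ = -0.050 + (-1.645) = -1.695; 1 − a(z₀+z₁) = 1 − (-0.026)(-1.695) = 0.9559; argument = -0.050 + (-1.695)/0.9559 = -1.8231 → -1.82.
α₁ = Φ(-1.82) = 0.0344; rank = round(100 × 0.0344) = 3; θ*₍3₎ = 28.60.
Upper: z₀ + z₂ = 1.595; 1 − a(z₀+z₂) = 1.0415; argument = 1.4815 → 1.48; α₂ = 0.9306; rank = 93; θ*₍93₎ = 35.85.

(28.60, 35.85)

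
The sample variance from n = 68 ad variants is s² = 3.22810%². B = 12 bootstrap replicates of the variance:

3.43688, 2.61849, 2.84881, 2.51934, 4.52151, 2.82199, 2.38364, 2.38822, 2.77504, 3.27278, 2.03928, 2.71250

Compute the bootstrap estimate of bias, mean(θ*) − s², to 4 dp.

mean(θ*) = (3.43688 + 2.61849 + 2.84881 + 2.51934 + 4.52151 + 2.82199 + 2.38364 + 2.38822 + 2.77504 + 3.27278 + 2.03928 + 2.71250) / 12 = 2.86154
bias = 2.86154 − 3.22810

bias = −0.3666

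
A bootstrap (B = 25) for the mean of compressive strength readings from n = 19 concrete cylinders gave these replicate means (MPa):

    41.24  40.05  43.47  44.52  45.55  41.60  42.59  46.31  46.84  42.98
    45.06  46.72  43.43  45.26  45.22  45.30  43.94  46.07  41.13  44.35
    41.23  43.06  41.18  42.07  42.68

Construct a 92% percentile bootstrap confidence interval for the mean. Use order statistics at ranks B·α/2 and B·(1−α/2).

Sorted replicates: 40.05, 41.13, 41.18, 41.23, 41.24, 41.60, 42.07, 42.59, 42.68, 42.98, 43.06, 43.43, 43.47, 43.94, 44.35, 44.52, 45.06, 45.22, 45.26, 45.30, 45.55, 46.07, 46.31, 46.72, 46.84
α = 0.08; lower rank = 25 × 0.040 = 1; upper rank = 25 × 0.960 = 24.
The 1st smallest replicate is 40.05; the 24th is 46.72.

(40.05, 46.72)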